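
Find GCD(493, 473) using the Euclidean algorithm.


493 = 1 * 473 + 20
473 = 23 * 20 + 13
20 = 1 * 13 + 7
13 = 1 * 7 + 6
7 = 1 * 6 + 1
6 = 6 * 1 + 0
GCD = 1


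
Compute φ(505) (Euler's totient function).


505 = 5 × 101
Prime factors: 5, 101
φ(505) = 505 × (1-1/5) × (1-1/101)
= 505 × 4/5 × 100/101 = 400

φ(505) = 400


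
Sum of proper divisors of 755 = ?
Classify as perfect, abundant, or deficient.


Proper divisors: 1, 5, 151
Sum = 1 + 5 + 151 = 157
157 < 755 → deficient

s(755) = 157 (deficient)


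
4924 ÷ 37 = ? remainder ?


4924 = 37 * 133 + 3
Check: 4921 + 3 = 4924

q = 133, r = 3


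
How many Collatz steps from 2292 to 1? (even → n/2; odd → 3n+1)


2292 → 1146 → 573 → 1720 → 860 → 430 → 215 → 646 → 323 → 970 → 485 → 1456 → 728 → 364 → 182 → 91 → 274 → 137 → 412 → 206 → 103 → 310 → 155 → 466 → 233 → 700 → 350 → 175 → 526 → 263 → 790 → 395 → 1186 → 593 → 1780 → 890 → 445 → 1336 → 668 → 334 → 167 → 502 → 251 → 754 → 377 → 1132 → 566 → 283 → 850 → 425 → 1276 → 638 → 319 → 958 → 479 → 1438 → 719 → 2158 → 1079 → 3238 → 1619 → 4858 → 2429 → 7288 → 3644 → 1822 → 911 → 2734 → 1367 → 4102 → 2051 → 6154 → 3077 → 9232 → 4616 → 2308 → 1154 → 577 → 1732 → 866 → 433 → 1300 → 650 → 325 → 976 → 488 → 244 → 122 → 61 → 184 → 92 → 46 → 23 → 70 → 35 → 106 → 53 → 160 → 80 → 40 → 20 → 10 → 5 → 16 → 8 → 4 → 2 → 1
Total steps = 107

107 steps


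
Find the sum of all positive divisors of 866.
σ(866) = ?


Divisors of 866: 1, 2, 433, 866
Sum = 1 + 2 + 433 + 866 = 1302

σ(866) = 1302


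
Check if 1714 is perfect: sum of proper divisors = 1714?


Proper divisors of 1714: 1, 2, 857
Sum = 1 + 2 + 857 = 860

No, 1714 is not perfect (860 ≠ 1714)


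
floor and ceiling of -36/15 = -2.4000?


-36/15 = -2.4000
floor = -3
ceil = -2

floor = -3, ceil = -2


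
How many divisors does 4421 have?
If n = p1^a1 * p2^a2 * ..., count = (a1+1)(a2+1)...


4421 = 4421^1
d(4421) = (1+1) = 2

2 divisors


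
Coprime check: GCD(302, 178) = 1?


Euclidean algorithm:
302 = 1 * 178 + 124
178 = 1 * 124 + 54
124 = 2 * 54 + 16
54 = 3 * 16 + 6
16 = 2 * 6 + 4
6 = 1 * 4 + 2
4 = 2 * 2 + 0
GCD(302, 178) = 2

No, not coprime (GCD = 2)


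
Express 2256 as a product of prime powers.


2256 / 2 = 1128
1128 / 2 = 564
564 / 2 = 282
282 / 2 = 141
141 / 3 = 47
47 / 47 = 1
2256 = 2^4 × 3 × 47


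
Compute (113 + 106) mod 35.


113 + 106 = 219
219 mod 35 = 9


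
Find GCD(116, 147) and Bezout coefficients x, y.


Tabular extended Euclidean (each row: r = 116*s + 147*t):
r=116, s=1, t=0
r=147, s=0, t=1
q=0: r=116, s=1, t=0   [116*(1) + 147*(0) = 116]
q=1: r=31, s=-1, t=1   [116*(-1) + 147*(1) = 31]
q=3: r=23, s=4, t=-3   [116*(4) + 147*(-3) = 23]
q=1: r=8, s=-5, t=4   [116*(-5) + 147*(4) = 8]
q=2: r=7, s=14, t=-11   [116*(14) + 147*(-11) = 7]
q=1: r=1, s=-19, t=15   [116*(-19) + 147*(15) = 1]
q=7: r=0, s=147, t=-116   [116*(147) + 147*(-116) = 0]
GCD = 1; from the row with r=1: x=-19, y=15
Check: 116*(-19) + 147*(15) = -2204 + 2205 = 1

GCD = 1, x = -19, y = 15


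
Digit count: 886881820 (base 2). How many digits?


886881820 in base 2 = 110100110111001011111000011100
Number of digits = 30

30 digits (base 2)


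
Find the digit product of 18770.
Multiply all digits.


1 × 8 × 7 × 7 × 0 = 0


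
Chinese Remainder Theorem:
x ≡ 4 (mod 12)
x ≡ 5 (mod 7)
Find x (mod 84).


M = 12*7 = 84
M1 = M/12 = 7, M2 = M/7 = 12
M1^(-1) mod 12 = 7, M2^(-1) mod 7 = 3
x = 4*7*7 + 5*12*3 = 376
376 mod 84 = 40
Check: 40 mod 12 = 4 ✓, 40 mod 7 = 5 ✓

x ≡ 40 (mod 84)


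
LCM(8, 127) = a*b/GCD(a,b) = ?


GCD(8, 127) = 1
LCM = 8*127/1 = 1016/1 = 1016

LCM = 1016


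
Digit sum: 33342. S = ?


3 + 3 + 3 + 4 + 2 = 15


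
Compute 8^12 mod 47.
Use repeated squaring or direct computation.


8^1 mod 47 = 8
8^2 mod 47 = 17
8^3 mod 47 = 42
8^4 mod 47 = 7
8^5 mod 47 = 9
8^6 mod 47 = 25
8^7 mod 47 = 12
8^8 mod 47 = 2
8^9 mod 47 = 16
8^10 mod 47 = 34
8^11 mod 47 = 37
8^12 mod 47 = 14


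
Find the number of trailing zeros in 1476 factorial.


floor(1476/5) = 295
floor(1476/25) = 59
floor(1476/125) = 11
floor(1476/625) = 2
Total = 367

367 trailing zeros


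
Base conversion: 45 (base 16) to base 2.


45 (base 16) = 69 (decimal)
69 (decimal) = 1000101 (base 2)


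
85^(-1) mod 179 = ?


Use the extended Euclidean algorithm on (179, 85); each row r = 179*s + 85*t:
r=179, s=1, t=0
r=85, s=0, t=1
q=2: r=9, s=1, t=-2   [179*(1) + 85*(-2) = 9]
q=9: r=4, s=-9, t=19   [179*(-9) + 85*(19) = 4]
q=2: r=1, s=19, t=-40   [179*(19) + 85*(-40) = 1]
q=4: r=0, s=-85, t=179   [179*(-85) + 85*(179) = 0]
GCD = 1 with t = -40, so 85*(-40) ≡ 1 (mod 179)
Inverse = -40 mod 179 = 139
Check: 85 * 139 = 11815 ≡ 1 (mod 179)

85^(-1) ≡ 139 (mod 179)


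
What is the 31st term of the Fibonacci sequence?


Sequence: 1, 1, 2, 3, 5, 8, 13, 21, 34, 55, 89, 144, 233, 377, 610, 987, 1597, 2584, 4181, 6765, 10946, 17711, 28657, 46368, 75025, 121393, 196418, 317811, 514229, 832040, 1346269
F(31) = 1346269


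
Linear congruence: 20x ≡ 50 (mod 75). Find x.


GCD(20, 75) = 5 divides 50
Divide: 4x ≡ 10 (mod 15)
x ≡ 10 (mod 15)


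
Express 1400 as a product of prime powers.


1400 / 2 = 700
700 / 2 = 350
350 / 2 = 175
175 / 5 = 35
35 / 5 = 7
7 / 7 = 1
1400 = 2^3 × 5^2 × 7


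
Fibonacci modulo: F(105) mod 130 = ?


F(k) mod 130 for k=1..105:
1, 1, 2, 3, 5, 8, 13, 21, 34, 55, 89, 14, 103, 117, 90, 77, 37, 114, 21, 5, 26, 31, 57, 88, 15, 103, 118, 91, 79, 40, 119, 29, 18, 47, 65, 112, 47, 29, 76, 105, 51, 26, 77, 103, 50, 23, 73, 96, 39, 5, 44, 49, 93, 12, 105, 117, 92, 79, 41, 120, 31, 21, 52, 73, 125, 68, 63, 1, 64, 65, 129, 64, 63, 127, 60, 57, 117, 44, 31, 75, 106, 51, 27, 78, 105, 53, 28, 81, 109, 60, 39, 99, 8, 107, 115, 92, 77, 39, 116, 25, 11, 36, 47, 83, 0
F(105) mod 130 = 0


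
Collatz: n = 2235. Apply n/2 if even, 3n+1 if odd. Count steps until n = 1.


2235 → 6706 → 3353 → 10060 → 5030 → 2515 → 7546 → 3773 → 11320 → 5660 → 2830 → 1415 → 4246 → 2123 → 6370 → 3185 → 9556 → 4778 → 2389 → 7168 → 3584 → 1792 → 896 → 448 → 224 → 112 → 56 → 28 → 14 → 7 → 22 → 11 → 34 → 17 → 52 → 26 → 13 → 40 → 20 → 10 → 5 → 16 → 8 → 4 → 2 → 1
Total steps = 45

45 steps


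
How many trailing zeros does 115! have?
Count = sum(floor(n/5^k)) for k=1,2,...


floor(115/5) = 23
floor(115/25) = 4
Total = 27

27 trailing zeros


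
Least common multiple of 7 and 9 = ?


GCD(7, 9) = 1
LCM = 7*9/1 = 63/1 = 63

LCM = 63


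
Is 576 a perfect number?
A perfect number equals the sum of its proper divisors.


Proper divisors of 576: 1, 2, 3, 4, 6, 8, 9, 12, 16, 18, 24, 32, 36, 48, 64, 72, 96, 144, 192, 288
Sum = 1 + 2 + 3 + 4 + 6 + 8 + 9 + 12 + 16 + 18 + 24 + 32 + 36 + 48 + 64 + 72 + 96 + 144 + 192 + 288 = 1075

No, 576 is not perfect (1075 ≠ 576)


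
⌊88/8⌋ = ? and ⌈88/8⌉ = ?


88/8 = 11.0000
floor = 11
ceil = 11

floor = 11, ceil = 11


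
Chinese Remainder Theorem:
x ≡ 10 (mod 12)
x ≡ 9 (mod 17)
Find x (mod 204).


M = 12*17 = 204
M1 = M/12 = 17, M2 = M/17 = 12
M1^(-1) mod 12 = 5, M2^(-1) mod 17 = 10
x = 10*17*5 + 9*12*10 = 1930
1930 mod 204 = 94
Check: 94 mod 12 = 10 ✓, 94 mod 17 = 9 ✓

x ≡ 94 (mod 204)


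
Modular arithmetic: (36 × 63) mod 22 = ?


36 × 63 = 2268
2268 mod 22 = 2


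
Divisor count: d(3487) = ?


3487 = 11^1 × 317^1
d(3487) = (1+1) × (1+1) = 4

4 divisors


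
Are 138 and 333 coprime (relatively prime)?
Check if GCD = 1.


Euclidean algorithm:
333 = 2 * 138 + 57
138 = 2 * 57 + 24
57 = 2 * 24 + 9
24 = 2 * 9 + 6
9 = 1 * 6 + 3
6 = 2 * 3 + 0
GCD(138, 333) = 3

No, not coprime (GCD = 3)


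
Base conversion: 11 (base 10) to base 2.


11 (base 10) = 11 (decimal)
11 (decimal) = 1011 (base 2)


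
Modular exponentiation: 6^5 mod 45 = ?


6^1 mod 45 = 6
6^2 mod 45 = 36
6^3 mod 45 = 36
6^4 mod 45 = 36
6^5 mod 45 = 36


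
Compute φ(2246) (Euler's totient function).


2246 = 2 × 1123
Prime factors: 2, 1123
φ(2246) = 2246 × (1-1/2) × (1-1/1123)
= 2246 × 1/2 × 1122/1123 = 1122

φ(2246) = 1122


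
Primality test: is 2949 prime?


2949 / 3 = 983 (exact division)
2949 is NOT prime.

No, 2949 is not prime


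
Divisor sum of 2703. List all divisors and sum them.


Divisors of 2703: 1, 3, 17, 51, 53, 159, 901, 2703
Sum = 1 + 3 + 17 + 51 + 53 + 159 + 901 + 2703 = 3888

σ(2703) = 3888


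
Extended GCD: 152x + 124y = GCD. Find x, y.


Tabular extended Euclidean (each row: r = 152*s + 124*t):
r=152, s=1, t=0
r=124, s=0, t=1
q=1: r=28, s=1, t=-1   [152*(1) + 124*(-1) = 28]
q=4: r=12, s=-4, t=5   [152*(-4) + 124*(5) = 12]
q=2: r=4, s=9, t=-11   [152*(9) + 124*(-11) = 4]
q=3: r=0, s=-31, t=38   [152*(-31) + 124*(38) = 0]
GCD = 4; from the row with r=4: x=9, y=-11
Check: 152*(9) + 124*(-11) = 1368 - 1364 = 4

GCD = 4, x = 9, y = -11


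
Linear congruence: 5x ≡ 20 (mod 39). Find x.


GCD(5, 39) = 1, unique solution
a^(-1) mod 39 = 8
x = 8 * 20 mod 39 = 4

x ≡ 4 (mod 39)


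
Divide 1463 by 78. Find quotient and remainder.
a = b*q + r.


1463 = 78 * 18 + 59
Check: 1404 + 59 = 1463

q = 18, r = 59


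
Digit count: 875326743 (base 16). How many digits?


875326743 in base 16 = 342C6D17
Number of digits = 8

8 digits (base 16)


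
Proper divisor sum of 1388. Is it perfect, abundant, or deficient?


Proper divisors: 1, 2, 4, 347, 694
Sum = 1 + 2 + 4 + 347 + 694 = 1048
1048 < 1388 → deficient

s(1388) = 1048 (deficient)


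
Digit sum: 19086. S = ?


1 + 9 + 0 + 8 + 6 = 24


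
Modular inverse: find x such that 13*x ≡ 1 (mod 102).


Use the extended Euclidean algorithm on (102, 13); each row r = 102*s + 13*t:
r=102, s=1, t=0
r=13, s=0, t=1
q=7: r=11, s=1, t=-7   [102*(1) + 13*(-7) = 11]
q=1: r=2, s=-1, t=8   [102*(-1) + 13*(8) = 2]
q=5: r=1, s=6, t=-47   [102*(6) + 13*(-47) = 1]
q=2: r=0, s=-13, t=102   [102*(-13) + 13*(102) = 0]
GCD = 1 with t = -47, so 13*(-47) ≡ 1 (mod 102)
Inverse = -47 mod 102 = 55
Check: 13 * 55 = 715 ≡ 1 (mod 102)

13^(-1) ≡ 55 (mod 102)


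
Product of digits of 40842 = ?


4 × 0 × 8 × 4 × 2 = 0


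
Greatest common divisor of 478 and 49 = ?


478 = 9 * 49 + 37
49 = 1 * 37 + 12
37 = 3 * 12 + 1
12 = 12 * 1 + 0
GCD = 1


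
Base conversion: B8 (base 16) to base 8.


B8 (base 16) = 184 (decimal)
184 (decimal) = 270 (base 8)


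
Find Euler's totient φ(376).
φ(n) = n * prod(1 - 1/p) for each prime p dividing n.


376 = 2^3 × 47
Prime factors: 2, 47
φ(376) = 376 × (1-1/2) × (1-1/47)
= 376 × 1/2 × 46/47 = 184

φ(376) = 184


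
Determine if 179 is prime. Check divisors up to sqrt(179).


Check divisors up to sqrt(179) = 13.3791
No divisors found.
179 is prime.

Yes, 179 is prime


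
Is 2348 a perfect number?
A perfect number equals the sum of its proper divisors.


Proper divisors of 2348: 1, 2, 4, 587, 1174
Sum = 1 + 2 + 4 + 587 + 1174 = 1768

No, 2348 is not perfect (1768 ≠ 2348)


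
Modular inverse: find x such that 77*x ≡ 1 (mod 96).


Use the extended Euclidean algorithm on (96, 77); each row r = 96*s + 77*t:
r=96, s=1, t=0
r=77, s=0, t=1
q=1: r=19, s=1, t=-1   [96*(1) + 77*(-1) = 19]
q=4: r=1, s=-4, t=5   [96*(-4) + 77*(5) = 1]
q=19: r=0, s=77, t=-96   [96*(77) + 77*(-96) = 0]
GCD = 1 with t = 5, so 77*(5) ≡ 1 (mod 96)
Inverse = 5 mod 96 = 5
Check: 77 * 5 = 385 ≡ 1 (mod 96)

77^(-1) ≡ 5 (mod 96)


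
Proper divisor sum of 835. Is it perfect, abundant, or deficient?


Proper divisors: 1, 5, 167
Sum = 1 + 5 + 167 = 173
173 < 835 → deficient

s(835) = 173 (deficient)


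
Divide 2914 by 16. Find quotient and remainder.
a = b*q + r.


2914 = 16 * 182 + 2
Check: 2912 + 2 = 2914

q = 182, r = 2


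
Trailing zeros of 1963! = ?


floor(1963/5) = 392
floor(1963/25) = 78
floor(1963/125) = 15
floor(1963/625) = 3
Total = 488

488 trailing zeros


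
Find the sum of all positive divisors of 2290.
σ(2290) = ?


Divisors of 2290: 1, 2, 5, 10, 229, 458, 1145, 2290
Sum = 1 + 2 + 5 + 10 + 229 + 458 + 1145 + 2290 = 4140

σ(2290) = 4140


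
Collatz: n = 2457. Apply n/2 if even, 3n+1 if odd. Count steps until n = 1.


2457 → 7372 → 3686 → 1843 → 5530 → 2765 → 8296 → 4148 → 2074 → 1037 → 3112 → 1556 → 778 → 389 → 1168 → 584 → 292 → 146 → 73 → 220 → 110 → 55 → 166 → 83 → 250 → 125 → 376 → 188 → 94 → 47 → 142 → 71 → 214 → 107 → 322 → 161 → 484 → 242 → 121 → 364 → 182 → 91 → 274 → 137 → 412 → 206 → 103 → 310 → 155 → 466 → 233 → 700 → 350 → 175 → 526 → 263 → 790 → 395 → 1186 → 593 → 1780 → 890 → 445 → 1336 → 668 → 334 → 167 → 502 → 251 → 754 → 377 → 1132 → 566 → 283 → 850 → 425 → 1276 → 638 → 319 → 958 → 479 → 1438 → 719 → 2158 → 1079 → 3238 → 1619 → 4858 → 2429 → 7288 → 3644 → 1822 → 911 → 2734 → 1367 → 4102 → 2051 → 6154 → 3077 → 9232 → 4616 → 2308 → 1154 → 577 → 1732 → 866 → 433 → 1300 → 650 → 325 → 976 → 488 → 244 → 122 → 61 → 184 → 92 → 46 → 23 → 70 → 35 → 106 → 53 → 160 → 80 → 40 → 20 → 10 → 5 → 16 → 8 → 4 → 2 → 1
Total steps = 133

133 steps


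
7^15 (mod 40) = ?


7^1 mod 40 = 7
7^2 mod 40 = 9
7^3 mod 40 = 23
7^4 mod 40 = 1
7^5 mod 40 = 7
7^6 mod 40 = 9
7^7 mod 40 = 23
7^8 mod 40 = 1
7^9 mod 40 = 7
7^10 mod 40 = 9
7^11 mod 40 = 23
7^12 mod 40 = 1
7^13 mod 40 = 7
7^14 mod 40 = 9
7^15 mod 40 = 23


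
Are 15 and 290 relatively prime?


Euclidean algorithm:
290 = 19 * 15 + 5
15 = 3 * 5 + 0
GCD(15, 290) = 5

No, not coprime (GCD = 5)


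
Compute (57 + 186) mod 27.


57 + 186 = 243
243 mod 27 = 0


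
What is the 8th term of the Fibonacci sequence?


Sequence: 1, 1, 2, 3, 5, 8, 13, 21
F(8) = 21


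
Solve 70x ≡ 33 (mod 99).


GCD(70, 99) = 1, unique solution
a^(-1) mod 99 = 58
x = 58 * 33 mod 99 = 33

x ≡ 33 (mod 99)


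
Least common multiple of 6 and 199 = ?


GCD(6, 199) = 1
LCM = 6*199/1 = 1194/1 = 1194

LCM = 1194


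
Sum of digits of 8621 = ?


8 + 6 + 2 + 1 = 17


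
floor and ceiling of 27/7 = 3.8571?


27/7 = 3.8571
floor = 3
ceil = 4

floor = 3, ceil = 4


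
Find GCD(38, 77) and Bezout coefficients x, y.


Tabular extended Euclidean (each row: r = 38*s + 77*t):
r=38, s=1, t=0
r=77, s=0, t=1
q=0: r=38, s=1, t=0   [38*(1) + 77*(0) = 38]
q=2: r=1, s=-2, t=1   [38*(-2) + 77*(1) = 1]
q=38: r=0, s=77, t=-38   [38*(77) + 77*(-38) = 0]
GCD = 1; from the row with r=1: x=-2, y=1
Check: 38*(-2) + 77*(1) = -76 + 77 = 1

GCD = 1, x = -2, y = 1


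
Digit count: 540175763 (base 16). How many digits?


540175763 in base 16 = 20326D93
Number of digits = 8

8 digits (base 16)


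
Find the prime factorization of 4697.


4697 / 7 = 671
671 / 11 = 61
61 / 61 = 1
4697 = 7 × 11 × 61


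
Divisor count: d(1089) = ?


1089 = 3^2 × 11^2
d(1089) = (2+1) × (2+1) = 9

9 divisors


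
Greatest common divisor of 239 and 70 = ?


239 = 3 * 70 + 29
70 = 2 * 29 + 12
29 = 2 * 12 + 5
12 = 2 * 5 + 2
5 = 2 * 2 + 1
2 = 2 * 1 + 0
GCD = 1


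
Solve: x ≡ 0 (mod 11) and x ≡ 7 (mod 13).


M = 11*13 = 143
M1 = M/11 = 13, M2 = M/13 = 11
M1^(-1) mod 11 = 6, M2^(-1) mod 13 = 6
x = 0*13*6 + 7*11*6 = 462
462 mod 143 = 33
Check: 33 mod 11 = 0 ✓, 33 mod 13 = 7 ✓

x ≡ 33 (mod 143)


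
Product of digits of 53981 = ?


5 × 3 × 9 × 8 × 1 = 1080


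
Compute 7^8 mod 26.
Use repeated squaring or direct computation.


7^1 mod 26 = 7
7^2 mod 26 = 23
7^3 mod 26 = 5
7^4 mod 26 = 9
7^5 mod 26 = 11
7^6 mod 26 = 25
7^7 mod 26 = 19
7^8 mod 26 = 3


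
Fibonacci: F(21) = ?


Sequence: 1, 1, 2, 3, 5, 8, 13, 21, 34, 55, 89, 144, 233, 377, 610, 987, 1597, 2584, 4181, 6765, 10946
F(21) = 10946


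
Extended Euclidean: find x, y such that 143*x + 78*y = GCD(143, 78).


Tabular extended Euclidean (each row: r = 143*s + 78*t):
r=143, s=1, t=0
r=78, s=0, t=1
q=1: r=65, s=1, t=-1   [143*(1) + 78*(-1) = 65]
q=1: r=13, s=-1, t=2   [143*(-1) + 78*(2) = 13]
q=5: r=0, s=6, t=-11   [143*(6) + 78*(-11) = 0]
GCD = 13; from the row with r=13: x=-1, y=2
Check: 143*(-1) + 78*(2) = -143 + 156 = 13

GCD = 13, x = -1, y = 2


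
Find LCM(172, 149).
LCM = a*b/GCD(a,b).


GCD(172, 149) = 1
LCM = 172*149/1 = 25628/1 = 25628

LCM = 25628


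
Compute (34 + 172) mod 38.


34 + 172 = 206
206 mod 38 = 16


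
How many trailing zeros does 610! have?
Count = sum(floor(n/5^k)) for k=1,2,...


floor(610/5) = 122
floor(610/25) = 24
floor(610/125) = 4
Total = 150

150 trailing zeros


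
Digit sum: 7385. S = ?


7 + 3 + 8 + 5 = 23


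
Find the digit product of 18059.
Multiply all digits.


1 × 8 × 0 × 5 × 9 = 0


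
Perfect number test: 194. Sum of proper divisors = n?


Proper divisors of 194: 1, 2, 97
Sum = 1 + 2 + 97 = 100

No, 194 is not perfect (100 ≠ 194)


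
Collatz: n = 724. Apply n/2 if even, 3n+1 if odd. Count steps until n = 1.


724 → 362 → 181 → 544 → 272 → 136 → 68 → 34 → 17 → 52 → 26 → 13 → 40 → 20 → 10 → 5 → 16 → 8 → 4 → 2 → 1
Total steps = 20

20 steps


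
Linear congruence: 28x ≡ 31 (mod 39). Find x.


GCD(28, 39) = 1, unique solution
a^(-1) mod 39 = 7
x = 7 * 31 mod 39 = 22

x ≡ 22 (mod 39)


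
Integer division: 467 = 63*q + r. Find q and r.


467 = 63 * 7 + 26
Check: 441 + 26 = 467

q = 7, r = 26


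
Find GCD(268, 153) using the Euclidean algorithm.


268 = 1 * 153 + 115
153 = 1 * 115 + 38
115 = 3 * 38 + 1
38 = 38 * 1 + 0
GCD = 1


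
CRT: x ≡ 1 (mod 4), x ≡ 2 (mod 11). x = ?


M = 4*11 = 44
M1 = M/4 = 11, M2 = M/11 = 4
M1^(-1) mod 4 = 3, M2^(-1) mod 11 = 3
x = 1*11*3 + 2*4*3 = 57
57 mod 44 = 13
Check: 13 mod 4 = 1 ✓, 13 mod 11 = 2 ✓

x ≡ 13 (mod 44)


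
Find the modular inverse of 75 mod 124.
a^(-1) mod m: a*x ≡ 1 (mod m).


Use the extended Euclidean algorithm on (124, 75); each row r = 124*s + 75*t:
r=124, s=1, t=0
r=75, s=0, t=1
q=1: r=49, s=1, t=-1   [124*(1) + 75*(-1) = 49]
q=1: r=26, s=-1, t=2   [124*(-1) + 75*(2) = 26]
q=1: r=23, s=2, t=-3   [124*(2) + 75*(-3) = 23]
q=1: r=3, s=-3, t=5   [124*(-3) + 75*(5) = 3]
q=7: r=2, s=23, t=-38   [124*(23) + 75*(-38) = 2]
q=1: r=1, s=-26, t=43   [124*(-26) + 75*(43) = 1]
q=2: r=0, s=75, t=-124   [124*(75) + 75*(-124) = 0]
GCD = 1 with t = 43, so 75*(43) ≡ 1 (mod 124)
Inverse = 43 mod 124 = 43
Check: 75 * 43 = 3225 ≡ 1 (mod 124)

75^(-1) ≡ 43 (mod 124)


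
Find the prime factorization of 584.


584 / 2 = 292
292 / 2 = 146
146 / 2 = 73
73 / 73 = 1
584 = 2^3 × 73


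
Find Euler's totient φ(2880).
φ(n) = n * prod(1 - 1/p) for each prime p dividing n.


2880 = 2^6 × 3^2 × 5
Prime factors: 2, 3, 5
φ(2880) = 2880 × (1-1/2) × (1-1/3) × (1-1/5)
= 2880 × 1/2 × 2/3 × 4/5 = 768

φ(2880) = 768


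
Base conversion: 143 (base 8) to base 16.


143 (base 8) = 99 (decimal)
99 (decimal) = 63 (base 16)


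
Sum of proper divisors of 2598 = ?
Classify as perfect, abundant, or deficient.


Proper divisors: 1, 2, 3, 6, 433, 866, 1299
Sum = 1 + 2 + 3 + 6 + 433 + 866 + 1299 = 2610
2610 > 2598 → abundant

s(2598) = 2610 (abundant)


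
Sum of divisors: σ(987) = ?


Divisors of 987: 1, 3, 7, 21, 47, 141, 329, 987
Sum = 1 + 3 + 7 + 21 + 47 + 141 + 329 + 987 = 1536

σ(987) = 1536


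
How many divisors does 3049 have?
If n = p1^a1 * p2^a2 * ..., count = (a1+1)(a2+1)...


3049 = 3049^1
d(3049) = (1+1) = 2

2 divisors


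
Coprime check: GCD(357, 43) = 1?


Euclidean algorithm:
357 = 8 * 43 + 13
43 = 3 * 13 + 4
13 = 3 * 4 + 1
4 = 4 * 1 + 0
GCD(357, 43) = 1

Yes, coprime (GCD = 1)


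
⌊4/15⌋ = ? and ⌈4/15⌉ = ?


4/15 = 0.2667
floor = 0
ceil = 1

floor = 0, ceil = 1


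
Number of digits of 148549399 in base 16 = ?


148549399 in base 16 = 8DAAF17
Number of digits = 7

7 digits (base 16)


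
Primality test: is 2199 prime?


2199 / 3 = 733 (exact division)
2199 is NOT prime.

No, 2199 is not prime


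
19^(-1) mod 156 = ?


Use the extended Euclidean algorithm on (156, 19); each row r = 156*s + 19*t:
r=156, s=1, t=0
r=19, s=0, t=1
q=8: r=4, s=1, t=-8   [156*(1) + 19*(-8) = 4]
q=4: r=3, s=-4, t=33   [156*(-4) + 19*(33) = 3]
q=1: r=1, s=5, t=-41   [156*(5) + 19*(-41) = 1]
q=3: r=0, s=-19, t=156   [156*(-19) + 19*(156) = 0]
GCD = 1 with t = -41, so 19*(-41) ≡ 1 (mod 156)
Inverse = -41 mod 156 = 115
Check: 19 * 115 = 2185 ≡ 1 (mod 156)

19^(-1) ≡ 115 (mod 156)


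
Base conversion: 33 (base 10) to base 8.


33 (base 10) = 33 (decimal)
33 (decimal) = 41 (base 8)


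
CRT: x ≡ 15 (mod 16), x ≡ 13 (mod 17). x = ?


M = 16*17 = 272
M1 = M/16 = 17, M2 = M/17 = 16
M1^(-1) mod 16 = 1, M2^(-1) mod 17 = 16
x = 15*17*1 + 13*16*16 = 3583
3583 mod 272 = 47
Check: 47 mod 16 = 15 ✓, 47 mod 17 = 13 ✓

x ≡ 47 (mod 272)


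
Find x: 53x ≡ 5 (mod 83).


GCD(53, 83) = 1, unique solution
a^(-1) mod 83 = 47
x = 47 * 5 mod 83 = 69

x ≡ 69 (mod 83)


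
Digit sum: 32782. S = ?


3 + 2 + 7 + 8 + 2 = 22


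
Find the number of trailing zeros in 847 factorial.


floor(847/5) = 169
floor(847/25) = 33
floor(847/125) = 6
floor(847/625) = 1
Total = 209

209 trailing zeros


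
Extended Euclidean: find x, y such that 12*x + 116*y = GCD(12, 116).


Tabular extended Euclidean (each row: r = 12*s + 116*t):
r=12, s=1, t=0
r=116, s=0, t=1
q=0: r=12, s=1, t=0   [12*(1) + 116*(0) = 12]
q=9: r=8, s=-9, t=1   [12*(-9) + 116*(1) = 8]
q=1: r=4, s=10, t=-1   [12*(10) + 116*(-1) = 4]
q=2: r=0, s=-29, t=3   [12*(-29) + 116*(3) = 0]
GCD = 4; from the row with r=4: x=10, y=-1
Check: 12*(10) + 116*(-1) = 120 - 116 = 4

GCD = 4, x = 10, y = -1


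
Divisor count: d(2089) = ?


2089 = 2089^1
d(2089) = (1+1) = 2

2 divisors


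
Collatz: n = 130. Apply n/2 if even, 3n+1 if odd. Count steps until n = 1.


130 → 65 → 196 → 98 → 49 → 148 → 74 → 37 → 112 → 56 → 28 → 14 → 7 → 22 → 11 → 34 → 17 → 52 → 26 → 13 → 40 → 20 → 10 → 5 → 16 → 8 → 4 → 2 → 1
Total steps = 28

28 steps


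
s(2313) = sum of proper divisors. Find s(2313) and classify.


Proper divisors: 1, 3, 9, 257, 771
Sum = 1 + 3 + 9 + 257 + 771 = 1041
1041 < 2313 → deficient

s(2313) = 1041 (deficient)


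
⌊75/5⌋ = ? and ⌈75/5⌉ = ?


75/5 = 15.0000
floor = 15
ceil = 15

floor = 15, ceil = 15


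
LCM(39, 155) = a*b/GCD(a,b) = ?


GCD(39, 155) = 1
LCM = 39*155/1 = 6045/1 = 6045

LCM = 6045


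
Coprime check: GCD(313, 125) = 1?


Euclidean algorithm:
313 = 2 * 125 + 63
125 = 1 * 63 + 62
63 = 1 * 62 + 1
62 = 62 * 1 + 0
GCD(313, 125) = 1

Yes, coprime (GCD = 1)


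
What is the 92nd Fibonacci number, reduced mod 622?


F(k) mod 622 for k=1..92:
1, 1, 2, 3, 5, 8, 13, 21, 34, 55, 89, 144, 233, 377, 610, 365, 353, 96, 449, 545, 372, 295, 45, 340, 385, 103, 488, 591, 457, 426, 261, 65, 326, 391, 95, 486, 581, 445, 404, 227, 9, 236, 245, 481, 104, 585, 67, 30, 97, 127, 224, 351, 575, 304, 257, 561, 196, 135, 331, 466, 175, 19, 194, 213, 407, 620, 405, 403, 186, 589, 153, 120, 273, 393, 44, 437, 481, 296, 155, 451, 606, 435, 419, 232, 29, 261, 290, 551, 219, 148, 367, 515
F(92) mod 622 = 515


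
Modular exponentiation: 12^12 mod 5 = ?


12^1 mod 5 = 2
12^2 mod 5 = 4
12^3 mod 5 = 3
12^4 mod 5 = 1
12^5 mod 5 = 2
12^6 mod 5 = 4
12^7 mod 5 = 3
12^8 mod 5 = 1
12^9 mod 5 = 2
12^10 mod 5 = 4
12^11 mod 5 = 3
12^12 mod 5 = 1


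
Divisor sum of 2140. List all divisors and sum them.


Divisors of 2140: 1, 2, 4, 5, 10, 20, 107, 214, 428, 535, 1070, 2140
Sum = 1 + 2 + 4 + 5 + 10 + 20 + 107 + 214 + 428 + 535 + 1070 + 2140 = 4536

σ(2140) = 4536


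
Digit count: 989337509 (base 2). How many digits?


989337509 in base 2 = 111010111110000001011110100101
Number of digits = 30

30 digits (base 2)


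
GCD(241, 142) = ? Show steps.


241 = 1 * 142 + 99
142 = 1 * 99 + 43
99 = 2 * 43 + 13
43 = 3 * 13 + 4
13 = 3 * 4 + 1
4 = 4 * 1 + 0
GCD = 1


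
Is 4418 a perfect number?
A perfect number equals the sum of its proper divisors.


Proper divisors of 4418: 1, 2, 47, 94, 2209
Sum = 1 + 2 + 47 + 94 + 2209 = 2353

No, 4418 is not perfect (2353 ≠ 4418)


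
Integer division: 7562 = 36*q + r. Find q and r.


7562 = 36 * 210 + 2
Check: 7560 + 2 = 7562

q = 210, r = 2


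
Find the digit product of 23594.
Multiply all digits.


2 × 3 × 5 × 9 × 4 = 1080


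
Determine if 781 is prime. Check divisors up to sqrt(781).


781 / 11 = 71 (exact division)
781 is NOT prime.

No, 781 is not prime


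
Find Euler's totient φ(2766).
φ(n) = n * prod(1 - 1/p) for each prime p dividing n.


2766 = 2 × 3 × 461
Prime factors: 2, 3, 461
φ(2766) = 2766 × (1-1/2) × (1-1/3) × (1-1/461)
= 2766 × 1/2 × 2/3 × 460/461 = 920

φ(2766) = 920


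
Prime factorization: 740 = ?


740 / 2 = 370
370 / 2 = 185
185 / 5 = 37
37 / 37 = 1
740 = 2^2 × 5 × 37


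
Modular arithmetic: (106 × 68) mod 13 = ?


106 × 68 = 7208
7208 mod 13 = 6


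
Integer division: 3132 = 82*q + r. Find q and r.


3132 = 82 * 38 + 16
Check: 3116 + 16 = 3132

q = 38, r = 16


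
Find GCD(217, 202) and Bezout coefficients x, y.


Tabular extended Euclidean (each row: r = 217*s + 202*t):
r=217, s=1, t=0
r=202, s=0, t=1
q=1: r=15, s=1, t=-1   [217*(1) + 202*(-1) = 15]
q=13: r=7, s=-13, t=14   [217*(-13) + 202*(14) = 7]
q=2: r=1, s=27, t=-29   [217*(27) + 202*(-29) = 1]
q=7: r=0, s=-202, t=217   [217*(-202) + 202*(217) = 0]
GCD = 1; from the row with r=1: x=27, y=-29
Check: 217*(27) + 202*(-29) = 5859 - 5858 = 1

GCD = 1, x = 27, y = -29


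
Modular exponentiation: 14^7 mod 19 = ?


14^1 mod 19 = 14
14^2 mod 19 = 6
14^3 mod 19 = 8
14^4 mod 19 = 17
14^5 mod 19 = 10
14^6 mod 19 = 7
14^7 mod 19 = 3


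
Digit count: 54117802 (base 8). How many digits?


54117802 in base 8 = 316342652
Number of digits = 9

9 digits (base 8)


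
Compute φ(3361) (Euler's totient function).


3361 = 3361
Prime factors: 3361
φ(3361) = 3361 × (1-1/3361)
= 3361 × 3360/3361 = 3360

φ(3361) = 3360


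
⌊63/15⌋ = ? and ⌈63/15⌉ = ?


63/15 = 4.2000
floor = 4
ceil = 5

floor = 4, ceil = 5


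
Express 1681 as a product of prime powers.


1681 / 41 = 41
41 / 41 = 1
1681 = 41^2


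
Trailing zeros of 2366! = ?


floor(2366/5) = 473
floor(2366/25) = 94
floor(2366/125) = 18
floor(2366/625) = 3
Total = 588

588 trailing zeros


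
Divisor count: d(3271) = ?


3271 = 3271^1
d(3271) = (1+1) = 2

2 divisors


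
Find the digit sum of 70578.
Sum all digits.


7 + 0 + 5 + 7 + 8 = 27


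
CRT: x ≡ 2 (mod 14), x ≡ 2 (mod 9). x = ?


M = 14*9 = 126
M1 = M/14 = 9, M2 = M/9 = 14
M1^(-1) mod 14 = 11, M2^(-1) mod 9 = 2
x = 2*9*11 + 2*14*2 = 254
254 mod 126 = 2
Check: 2 mod 14 = 2 ✓, 2 mod 9 = 2 ✓

x ≡ 2 (mod 126)


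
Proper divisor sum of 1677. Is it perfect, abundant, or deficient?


Proper divisors: 1, 3, 13, 39, 43, 129, 559
Sum = 1 + 3 + 13 + 39 + 43 + 129 + 559 = 787
787 < 1677 → deficient

s(1677) = 787 (deficient)


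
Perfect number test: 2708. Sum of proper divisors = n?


Proper divisors of 2708: 1, 2, 4, 677, 1354
Sum = 1 + 2 + 4 + 677 + 1354 = 2038

No, 2708 is not perfect (2038 ≠ 2708)


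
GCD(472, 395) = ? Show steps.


472 = 1 * 395 + 77
395 = 5 * 77 + 10
77 = 7 * 10 + 7
10 = 1 * 7 + 3
7 = 2 * 3 + 1
3 = 3 * 1 + 0
GCD = 1


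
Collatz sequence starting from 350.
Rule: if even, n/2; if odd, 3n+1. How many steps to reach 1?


350 → 175 → 526 → 263 → 790 → 395 → 1186 → 593 → 1780 → 890 → 445 → 1336 → 668 → 334 → 167 → 502 → 251 → 754 → 377 → 1132 → 566 → 283 → 850 → 425 → 1276 → 638 → 319 → 958 → 479 → 1438 → 719 → 2158 → 1079 → 3238 → 1619 → 4858 → 2429 → 7288 → 3644 → 1822 → 911 → 2734 → 1367 → 4102 → 2051 → 6154 → 3077 → 9232 → 4616 → 2308 → 1154 → 577 → 1732 → 866 → 433 → 1300 → 650 → 325 → 976 → 488 → 244 → 122 → 61 → 184 → 92 → 46 → 23 → 70 → 35 → 106 → 53 → 160 → 80 → 40 → 20 → 10 → 5 → 16 → 8 → 4 → 2 → 1
Total steps = 81

81 steps


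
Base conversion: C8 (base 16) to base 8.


C8 (base 16) = 200 (decimal)
200 (decimal) = 310 (base 8)


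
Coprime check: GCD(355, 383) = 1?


Euclidean algorithm:
383 = 1 * 355 + 28
355 = 12 * 28 + 19
28 = 1 * 19 + 9
19 = 2 * 9 + 1
9 = 9 * 1 + 0
GCD(355, 383) = 1

Yes, coprime (GCD = 1)


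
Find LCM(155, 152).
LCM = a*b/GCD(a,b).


GCD(155, 152) = 1
LCM = 155*152/1 = 23560/1 = 23560

LCM = 23560


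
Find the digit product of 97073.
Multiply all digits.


9 × 7 × 0 × 7 × 3 = 0


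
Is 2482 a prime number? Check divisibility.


2482 / 2 = 1241 (exact division)
2482 is NOT prime.

No, 2482 is not prime


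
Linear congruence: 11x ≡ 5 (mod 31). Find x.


GCD(11, 31) = 1, unique solution
a^(-1) mod 31 = 17
x = 17 * 5 mod 31 = 23

x ≡ 23 (mod 31)


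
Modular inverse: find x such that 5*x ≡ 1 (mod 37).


Use the extended Euclidean algorithm on (37, 5); each row r = 37*s + 5*t:
r=37, s=1, t=0
r=5, s=0, t=1
q=7: r=2, s=1, t=-7   [37*(1) + 5*(-7) = 2]
q=2: r=1, s=-2, t=15   [37*(-2) + 5*(15) = 1]
q=2: r=0, s=5, t=-37   [37*(5) + 5*(-37) = 0]
GCD = 1 with t = 15, so 5*(15) ≡ 1 (mod 37)
Inverse = 15 mod 37 = 15
Check: 5 * 15 = 75 ≡ 1 (mod 37)

5^(-1) ≡ 15 (mod 37)


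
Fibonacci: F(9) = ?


Sequence: 1, 1, 2, 3, 5, 8, 13, 21, 34
F(9) = 34


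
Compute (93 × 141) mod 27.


93 × 141 = 13113
13113 mod 27 = 18


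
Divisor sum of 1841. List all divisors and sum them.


Divisors of 1841: 1, 7, 263, 1841
Sum = 1 + 7 + 263 + 1841 = 2112

σ(1841) = 2112


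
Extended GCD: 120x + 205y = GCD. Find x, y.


Tabular extended Euclidean (each row: r = 120*s + 205*t):
r=120, s=1, t=0
r=205, s=0, t=1
q=0: r=120, s=1, t=0   [120*(1) + 205*(0) = 120]
q=1: r=85, s=-1, t=1   [120*(-1) + 205*(1) = 85]
q=1: r=35, s=2, t=-1   [120*(2) + 205*(-1) = 35]
q=2: r=15, s=-5, t=3   [120*(-5) + 205*(3) = 15]
q=2: r=5, s=12, t=-7   [120*(12) + 205*(-7) = 5]
q=3: r=0, s=-41, t=24   [120*(-41) + 205*(24) = 0]
GCD = 5; from the row with r=5: x=12, y=-7
Check: 120*(12) + 205*(-7) = 1440 - 1435 = 5

GCD = 5, x = 12, y = -7


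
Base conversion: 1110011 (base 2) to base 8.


1110011 (base 2) = 115 (decimal)
115 (decimal) = 163 (base 8)


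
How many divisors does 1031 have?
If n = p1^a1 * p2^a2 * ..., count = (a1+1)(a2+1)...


1031 = 1031^1
d(1031) = (1+1) = 2

2 divisors


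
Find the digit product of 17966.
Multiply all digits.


1 × 7 × 9 × 6 × 6 = 2268


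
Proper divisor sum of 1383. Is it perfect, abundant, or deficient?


Proper divisors: 1, 3, 461
Sum = 1 + 3 + 461 = 465
465 < 1383 → deficient

s(1383) = 465 (deficient)


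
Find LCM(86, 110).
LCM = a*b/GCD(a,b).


GCD(86, 110) = 2
LCM = 86*110/2 = 9460/2 = 4730

LCM = 4730


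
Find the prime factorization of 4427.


4427 / 19 = 233
233 / 233 = 1
4427 = 19 × 233


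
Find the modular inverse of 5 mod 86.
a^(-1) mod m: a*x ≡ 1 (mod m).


Use the extended Euclidean algorithm on (86, 5); each row r = 86*s + 5*t:
r=86, s=1, t=0
r=5, s=0, t=1
q=17: r=1, s=1, t=-17   [86*(1) + 5*(-17) = 1]
q=5: r=0, s=-5, t=86   [86*(-5) + 5*(86) = 0]
GCD = 1 with t = -17, so 5*(-17) ≡ 1 (mod 86)
Inverse = -17 mod 86 = 69
Check: 5 * 69 = 345 ≡ 1 (mod 86)

5^(-1) ≡ 69 (mod 86)


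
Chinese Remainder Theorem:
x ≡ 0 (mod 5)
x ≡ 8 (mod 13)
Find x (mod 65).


M = 5*13 = 65
M1 = M/5 = 13, M2 = M/13 = 5
M1^(-1) mod 5 = 2, M2^(-1) mod 13 = 8
x = 0*13*2 + 8*5*8 = 320
320 mod 65 = 60
Check: 60 mod 5 = 0 ✓, 60 mod 13 = 8 ✓

x ≡ 60 (mod 65)


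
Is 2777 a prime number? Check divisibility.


Check divisors up to sqrt(2777) = 52.6972
No divisors found.
2777 is prime.

Yes, 2777 is prime


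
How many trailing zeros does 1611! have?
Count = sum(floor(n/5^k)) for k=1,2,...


floor(1611/5) = 322
floor(1611/25) = 64
floor(1611/125) = 12
floor(1611/625) = 2
Total = 400

400 trailing zeros


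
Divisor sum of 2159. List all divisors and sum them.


Divisors of 2159: 1, 17, 127, 2159
Sum = 1 + 17 + 127 + 2159 = 2304

σ(2159) = 2304


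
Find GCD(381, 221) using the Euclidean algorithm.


381 = 1 * 221 + 160
221 = 1 * 160 + 61
160 = 2 * 61 + 38
61 = 1 * 38 + 23
38 = 1 * 23 + 15
23 = 1 * 15 + 8
15 = 1 * 8 + 7
8 = 1 * 7 + 1
7 = 7 * 1 + 0
GCD = 1


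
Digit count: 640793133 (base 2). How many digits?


640793133 in base 2 = 100110001100011011101000101101
Number of digits = 30

30 digits (base 2)


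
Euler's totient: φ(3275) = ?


3275 = 5^2 × 131
Prime factors: 5, 131
φ(3275) = 3275 × (1-1/5) × (1-1/131)
= 3275 × 4/5 × 130/131 = 2600

φ(3275) = 2600


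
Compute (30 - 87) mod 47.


30 - 87 = -57
-57 mod 47 = 37


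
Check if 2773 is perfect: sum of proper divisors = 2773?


Proper divisors of 2773: 1, 47, 59
Sum = 1 + 47 + 59 = 107

No, 2773 is not perfect (107 ≠ 2773)


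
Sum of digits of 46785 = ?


4 + 6 + 7 + 8 + 5 = 30


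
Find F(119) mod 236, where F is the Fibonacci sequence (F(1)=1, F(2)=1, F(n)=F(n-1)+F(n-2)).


F(k) mod 236 for k=1..119:
1, 1, 2, 3, 5, 8, 13, 21, 34, 55, 89, 144, 233, 141, 138, 43, 181, 224, 169, 157, 90, 11, 101, 112, 213, 89, 66, 155, 221, 140, 125, 29, 154, 183, 101, 48, 149, 197, 110, 71, 181, 16, 197, 213, 174, 151, 89, 4, 93, 97, 190, 51, 5, 56, 61, 117, 178, 59, 1, 60, 61, 121, 182, 67, 13, 80, 93, 173, 30, 203, 233, 200, 197, 161, 122, 47, 169, 216, 149, 129, 42, 171, 213, 148, 125, 37, 162, 199, 125, 88, 213, 65, 42, 107, 149, 20, 169, 189, 122, 75, 197, 36, 233, 33, 30, 63, 93, 156, 13, 169, 182, 115, 61, 176, 1, 177, 178, 119, 61
F(119) mod 236 = 61


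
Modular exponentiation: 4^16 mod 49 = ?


4^1 mod 49 = 4
4^2 mod 49 = 16
4^3 mod 49 = 15
4^4 mod 49 = 11
4^5 mod 49 = 44
4^6 mod 49 = 29
4^7 mod 49 = 18
4^8 mod 49 = 23
4^9 mod 49 = 43
4^10 mod 49 = 25
4^11 mod 49 = 2
4^12 mod 49 = 8
4^13 mod 49 = 32
4^14 mod 49 = 30
4^15 mod 49 = 22
4^16 mod 49 = 39


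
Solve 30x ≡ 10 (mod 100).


GCD(30, 100) = 10 divides 10
Divide: 3x ≡ 1 (mod 10)
x ≡ 7 (mod 10)


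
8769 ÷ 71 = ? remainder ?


8769 = 71 * 123 + 36
Check: 8733 + 36 = 8769

q = 123, r = 36


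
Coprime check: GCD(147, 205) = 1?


Euclidean algorithm:
205 = 1 * 147 + 58
147 = 2 * 58 + 31
58 = 1 * 31 + 27
31 = 1 * 27 + 4
27 = 6 * 4 + 3
4 = 1 * 3 + 1
3 = 3 * 1 + 0
GCD(147, 205) = 1

Yes, coprime (GCD = 1)


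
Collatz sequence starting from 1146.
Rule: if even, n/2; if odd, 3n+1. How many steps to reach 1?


1146 → 573 → 1720 → 860 → 430 → 215 → 646 → 323 → 970 → 485 → 1456 → 728 → 364 → 182 → 91 → 274 → 137 → 412 → 206 → 103 → 310 → 155 → 466 → 233 → 700 → 350 → 175 → 526 → 263 → 790 → 395 → 1186 → 593 → 1780 → 890 → 445 → 1336 → 668 → 334 → 167 → 502 → 251 → 754 → 377 → 1132 → 566 → 283 → 850 → 425 → 1276 → 638 → 319 → 958 → 479 → 1438 → 719 → 2158 → 1079 → 3238 → 1619 → 4858 → 2429 → 7288 → 3644 → 1822 → 911 → 2734 → 1367 → 4102 → 2051 → 6154 → 3077 → 9232 → 4616 → 2308 → 1154 → 577 → 1732 → 866 → 433 → 1300 → 650 → 325 → 976 → 488 → 244 → 122 → 61 → 184 → 92 → 46 → 23 → 70 → 35 → 106 → 53 → 160 → 80 → 40 → 20 → 10 → 5 → 16 → 8 → 4 → 2 → 1
Total steps = 106

106 steps


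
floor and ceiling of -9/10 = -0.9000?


-9/10 = -0.9000
floor = -1
ceil = 0

floor = -1, ceil = 0


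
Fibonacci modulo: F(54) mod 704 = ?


F(k) mod 704 for k=1..54:
1, 1, 2, 3, 5, 8, 13, 21, 34, 55, 89, 144, 233, 377, 610, 283, 189, 472, 661, 429, 386, 111, 497, 608, 401, 305, 2, 307, 309, 616, 221, 133, 354, 487, 137, 624, 57, 681, 34, 11, 45, 56, 101, 157, 258, 415, 673, 384, 353, 33, 386, 419, 101, 520
F(54) mod 704 = 520


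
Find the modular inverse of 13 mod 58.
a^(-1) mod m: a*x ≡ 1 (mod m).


Use the extended Euclidean algorithm on (58, 13); each row r = 58*s + 13*t:
r=58, s=1, t=0
r=13, s=0, t=1
q=4: r=6, s=1, t=-4   [58*(1) + 13*(-4) = 6]
q=2: r=1, s=-2, t=9   [58*(-2) + 13*(9) = 1]
q=6: r=0, s=13, t=-58   [58*(13) + 13*(-58) = 0]
GCD = 1 with t = 9, so 13*(9) ≡ 1 (mod 58)
Inverse = 9 mod 58 = 9
Check: 13 * 9 = 117 ≡ 1 (mod 58)

13^(-1) ≡ 9 (mod 58)


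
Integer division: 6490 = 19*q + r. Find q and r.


6490 = 19 * 341 + 11
Check: 6479 + 11 = 6490

q = 341, r = 11


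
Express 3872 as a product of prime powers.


3872 / 2 = 1936
1936 / 2 = 968
968 / 2 = 484
484 / 2 = 242
242 / 2 = 121
121 / 11 = 11
11 / 11 = 1
3872 = 2^5 × 11^2


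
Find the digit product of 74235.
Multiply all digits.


7 × 4 × 2 × 3 × 5 = 840


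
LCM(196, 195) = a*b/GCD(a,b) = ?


GCD(196, 195) = 1
LCM = 196*195/1 = 38220/1 = 38220

LCM = 38220


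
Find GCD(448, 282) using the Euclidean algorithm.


448 = 1 * 282 + 166
282 = 1 * 166 + 116
166 = 1 * 116 + 50
116 = 2 * 50 + 16
50 = 3 * 16 + 2
16 = 8 * 2 + 0
GCD = 2


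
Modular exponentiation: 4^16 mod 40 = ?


4^1 mod 40 = 4
4^2 mod 40 = 16
4^3 mod 40 = 24
4^4 mod 40 = 16
4^5 mod 40 = 24
4^6 mod 40 = 16
4^7 mod 40 = 24
4^8 mod 40 = 16
4^9 mod 40 = 24
4^10 mod 40 = 16
4^11 mod 40 = 24
4^12 mod 40 = 16
4^13 mod 40 = 24
4^14 mod 40 = 16
4^15 mod 40 = 24
4^16 mod 40 = 16


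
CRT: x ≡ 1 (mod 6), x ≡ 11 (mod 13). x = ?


M = 6*13 = 78
M1 = M/6 = 13, M2 = M/13 = 6
M1^(-1) mod 6 = 1, M2^(-1) mod 13 = 11
x = 1*13*1 + 11*6*11 = 739
739 mod 78 = 37
Check: 37 mod 6 = 1 ✓, 37 mod 13 = 11 ✓

x ≡ 37 (mod 78)


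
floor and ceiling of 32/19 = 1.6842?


32/19 = 1.6842
floor = 1
ceil = 2

floor = 1, ceil = 2


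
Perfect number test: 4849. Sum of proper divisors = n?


Proper divisors of 4849: 1, 13, 373
Sum = 1 + 13 + 373 = 387

No, 4849 is not perfect (387 ≠ 4849)


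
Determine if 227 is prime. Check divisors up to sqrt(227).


Check divisors up to sqrt(227) = 15.0665
No divisors found.
227 is prime.

Yes, 227 is prime


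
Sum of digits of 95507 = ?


9 + 5 + 5 + 0 + 7 = 26


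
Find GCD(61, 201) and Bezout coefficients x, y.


Tabular extended Euclidean (each row: r = 61*s + 201*t):
r=61, s=1, t=0
r=201, s=0, t=1
q=0: r=61, s=1, t=0   [61*(1) + 201*(0) = 61]
q=3: r=18, s=-3, t=1   [61*(-3) + 201*(1) = 18]
q=3: r=7, s=10, t=-3   [61*(10) + 201*(-3) = 7]
q=2: r=4, s=-23, t=7   [61*(-23) + 201*(7) = 4]
q=1: r=3, s=33, t=-10   [61*(33) + 201*(-10) = 3]
q=1: r=1, s=-56, t=17   [61*(-56) + 201*(17) = 1]
q=3: r=0, s=201, t=-61   [61*(201) + 201*(-61) = 0]
GCD = 1; from the row with r=1: x=-56, y=17
Check: 61*(-56) + 201*(17) = -3416 + 3417 = 1

GCD = 1, x = -56, y = 17


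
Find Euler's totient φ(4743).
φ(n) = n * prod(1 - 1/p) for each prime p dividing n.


4743 = 3^2 × 17 × 31
Prime factors: 3, 17, 31
φ(4743) = 4743 × (1-1/3) × (1-1/17) × (1-1/31)
= 4743 × 2/3 × 16/17 × 30/31 = 2880

φ(4743) = 2880


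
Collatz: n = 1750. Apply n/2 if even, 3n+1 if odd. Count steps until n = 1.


1750 → 875 → 2626 → 1313 → 3940 → 1970 → 985 → 2956 → 1478 → 739 → 2218 → 1109 → 3328 → 1664 → 832 → 416 → 208 → 104 → 52 → 26 → 13 → 40 → 20 → 10 → 5 → 16 → 8 → 4 → 2 → 1
Total steps = 29

29 steps
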